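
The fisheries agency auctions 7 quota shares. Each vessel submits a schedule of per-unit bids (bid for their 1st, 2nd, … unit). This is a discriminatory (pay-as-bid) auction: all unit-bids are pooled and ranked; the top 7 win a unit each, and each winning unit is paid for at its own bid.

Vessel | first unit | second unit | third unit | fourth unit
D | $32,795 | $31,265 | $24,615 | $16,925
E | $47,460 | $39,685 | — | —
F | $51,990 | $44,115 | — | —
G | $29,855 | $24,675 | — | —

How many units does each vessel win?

All unit-bids, highest first — top 7: 51,990 (F-1), 47,460 (E-1), 44,115 (F-2), 39,685 (E-2), 32,795 (D-1), 31,265 (D-2), 29,855 (G-1)
Next rejected bid: $24,675 (not a price — pay-as-bid).
Allocation: D 2, E 2, F 2, G 1.

D 2, E 2, F 2, G 1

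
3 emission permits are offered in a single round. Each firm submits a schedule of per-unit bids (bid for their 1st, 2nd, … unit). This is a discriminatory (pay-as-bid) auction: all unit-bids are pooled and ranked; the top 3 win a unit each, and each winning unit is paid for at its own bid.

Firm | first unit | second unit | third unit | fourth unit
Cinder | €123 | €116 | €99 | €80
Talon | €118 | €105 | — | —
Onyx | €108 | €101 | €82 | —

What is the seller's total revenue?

Total revenue: €357

Merging the schedules and taking the best 3: 123 (Cinder-1), 118 (Talon-1), 116 (Cinder-2)
Next rejected bid: €108 (not a price — pay-as-bid).
Each winning unit pays its own bid.
Revenue = 123 + 118 + 116 = €357.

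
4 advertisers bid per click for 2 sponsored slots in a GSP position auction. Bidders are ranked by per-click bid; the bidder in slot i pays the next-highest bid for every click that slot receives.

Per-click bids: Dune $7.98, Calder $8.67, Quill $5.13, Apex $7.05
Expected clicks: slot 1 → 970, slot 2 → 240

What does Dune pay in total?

Sorting advertisers: $8.67 (Calder) > $7.98 (Dune) > $7.05 (Apex) > …
Dune holds slot 2 → pays next bid $7.05 × 240 clicks = $1692.00.

Dune pays $1692.00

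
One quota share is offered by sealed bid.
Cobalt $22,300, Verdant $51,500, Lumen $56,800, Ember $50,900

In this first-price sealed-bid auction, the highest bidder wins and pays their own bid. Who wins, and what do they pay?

First-price sealed-bid auction: the highest bidder wins and pays their own bid.
Sorting bids: 56,800 (Lumen) > 51,500 (Verdant) > 50,900 (Ember) > 22,300 (Cobalt)
First-price: Lumen pays what they bid, $56,800.

Lumen pays $56,800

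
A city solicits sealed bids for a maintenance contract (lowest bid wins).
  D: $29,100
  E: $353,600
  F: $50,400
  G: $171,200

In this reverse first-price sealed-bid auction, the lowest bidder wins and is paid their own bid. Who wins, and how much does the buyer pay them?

D is paid $29,100

Rule: the lowest bidder wins and is paid their own bid.
Bids ranked: 29,100 (D) < 50,400 (F) < 171,200 (G) < 353,600 (E)
First-price: D is paid what they bid, $29,100.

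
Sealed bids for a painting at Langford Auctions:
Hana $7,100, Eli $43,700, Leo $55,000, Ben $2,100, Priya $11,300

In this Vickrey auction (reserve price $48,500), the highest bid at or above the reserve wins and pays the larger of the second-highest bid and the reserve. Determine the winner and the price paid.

Leo pays $48,500

Vickrey auction (reserve price $48,500): the highest bid at or above the reserve wins and pays the larger of the second-highest bid and the reserve.
Bids ranked: 55,000 (Leo) > 43,700 (Eli) > 11,300 (Priya) > 7,100 (Hana) > 2,100 (Ben)
Leo has the top bid at or above the reserve ($55,000).
Second-highest bid $43,700 is below the reserve $48,500, so the reserve binds → payment $48,500.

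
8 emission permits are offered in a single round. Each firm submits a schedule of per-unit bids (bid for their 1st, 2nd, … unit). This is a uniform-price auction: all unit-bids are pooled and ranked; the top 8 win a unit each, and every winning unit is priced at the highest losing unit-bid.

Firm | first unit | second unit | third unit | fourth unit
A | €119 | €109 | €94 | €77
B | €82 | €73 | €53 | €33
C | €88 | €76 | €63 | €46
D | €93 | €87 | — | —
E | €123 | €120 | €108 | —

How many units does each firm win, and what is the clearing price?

Pooled unit-bids ranked (top 8): 123 (E-1), 120 (E-2), 119 (A-1), 109 (A-2), 108 (E-3), 94 (A-3), 93 (D-1), 88 (C-1)
Highest rejected unit-bid = €87.
Allocation: A 3, C 1, D 1, E 3.

A 3, C 1, D 1, E 3; clearing price €87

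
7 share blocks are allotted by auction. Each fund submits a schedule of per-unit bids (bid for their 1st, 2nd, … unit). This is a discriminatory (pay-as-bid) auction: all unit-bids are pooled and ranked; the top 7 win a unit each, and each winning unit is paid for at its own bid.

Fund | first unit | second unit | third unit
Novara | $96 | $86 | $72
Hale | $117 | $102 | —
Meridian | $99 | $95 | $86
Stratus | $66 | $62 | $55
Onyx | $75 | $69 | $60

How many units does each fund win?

Pooled unit-bids ranked (top 7): 117 (Hale-1), 102 (Hale-2), 99 (Meridian-1), 96 (Novara-1), 95 (Meridian-2), 86 (Novara-2), 86 (Meridian-3)
Next rejected bid: $75 (not a price — pay-as-bid).
Allocation: Hale 2, Meridian 3, Novara 2.

Hale 2, Meridian 3, Novara 2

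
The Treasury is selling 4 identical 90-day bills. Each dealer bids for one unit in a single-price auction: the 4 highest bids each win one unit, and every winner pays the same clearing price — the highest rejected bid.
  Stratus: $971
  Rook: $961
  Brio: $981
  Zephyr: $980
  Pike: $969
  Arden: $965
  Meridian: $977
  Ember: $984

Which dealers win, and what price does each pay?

Ember, Brio, Zephyr, Meridian; each pays $971

Bids ranked high→low: 984 (Ember), 981 (Brio), 980 (Zephyr), 977 (Meridian), 971 (Stratus), 969 (Pike), …
Top 4: Ember, Brio, Zephyr, Meridian.
Highest unsuccessful bid: $971 → clearing price.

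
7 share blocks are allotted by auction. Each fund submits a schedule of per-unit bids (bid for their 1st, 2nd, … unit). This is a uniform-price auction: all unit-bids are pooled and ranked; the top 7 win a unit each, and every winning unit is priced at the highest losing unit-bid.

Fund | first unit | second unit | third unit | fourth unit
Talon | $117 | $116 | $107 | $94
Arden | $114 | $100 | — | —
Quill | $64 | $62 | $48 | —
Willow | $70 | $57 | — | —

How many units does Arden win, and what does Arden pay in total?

All unit-bids, highest first — top 7: 117 (Talon-1), 116 (Talon-2), 114 (Arden-1), 107 (Talon-3), 100 (Arden-2), 94 (Talon-4), 70 (Willow-1)
The (k+1)-th unit-bid is $64.
Arden wins 2 unit(s) at $64 each.

Arden: 2 units, pays $128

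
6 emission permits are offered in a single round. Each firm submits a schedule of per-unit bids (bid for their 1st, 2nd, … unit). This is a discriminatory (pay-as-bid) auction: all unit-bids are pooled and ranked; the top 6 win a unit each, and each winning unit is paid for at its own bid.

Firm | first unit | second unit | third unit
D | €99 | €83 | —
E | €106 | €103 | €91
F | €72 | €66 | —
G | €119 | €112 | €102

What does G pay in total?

Merging the schedules and taking the best 6: 119 (G-1), 112 (G-2), 106 (E-1), 103 (E-2), 102 (G-3), 99 (D-1)
Next rejected bid: €91 (not a price — pay-as-bid).
G's winning unit-bids: 119 + 112 + 102 = €333.

G pays €333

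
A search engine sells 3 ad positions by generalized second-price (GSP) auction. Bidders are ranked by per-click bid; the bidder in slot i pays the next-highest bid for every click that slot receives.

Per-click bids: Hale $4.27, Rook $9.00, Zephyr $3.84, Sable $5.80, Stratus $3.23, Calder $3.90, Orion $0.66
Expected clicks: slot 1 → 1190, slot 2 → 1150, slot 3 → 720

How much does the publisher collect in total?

Sorting advertisers: $9.00 (Rook) > $5.80 (Sable) > $4.27 (Hale) > $3.90 (Calder) > …
Slot 1: Rook pays $5.80 × 1190 = $6902.00
Slot 2: Sable pays $4.27 × 1150 = $4910.50
Slot 3: Hale pays $3.90 × 720 = $2808.00
Total = $14620.50

Total revenue: $14620.50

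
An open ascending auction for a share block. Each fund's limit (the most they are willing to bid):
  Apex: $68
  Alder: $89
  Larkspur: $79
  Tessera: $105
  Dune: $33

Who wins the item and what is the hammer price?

Tessera wins at $89

Rule: the price rises until one bidder remains; the winner pays the price at which the last rival dropped out.
Limits ranked: 105 (Tessera) > 89 (Alder) > 79 (Larkspur) > 68 (Apex) > 33 (Dune)
Bidding ends when Alder exits at $89; Tessera takes it.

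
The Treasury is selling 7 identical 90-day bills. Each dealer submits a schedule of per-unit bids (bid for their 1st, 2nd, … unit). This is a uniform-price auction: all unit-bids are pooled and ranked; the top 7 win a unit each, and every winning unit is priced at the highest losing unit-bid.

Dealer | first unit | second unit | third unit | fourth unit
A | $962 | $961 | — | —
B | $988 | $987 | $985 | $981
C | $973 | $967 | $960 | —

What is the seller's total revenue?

Merging the schedules and taking the best 7: 988 (B-1), 987 (B-2), 985 (B-3), 981 (B-4), 973 (C-1), 967 (C-2), 962 (A-1)
The (k+1)-th unit-bid is $961.
Allocation: A 1, B 4, C 2. Every unit priced at $961.
Revenue = 7 × 961 = $6,727.

Total revenue: $6,727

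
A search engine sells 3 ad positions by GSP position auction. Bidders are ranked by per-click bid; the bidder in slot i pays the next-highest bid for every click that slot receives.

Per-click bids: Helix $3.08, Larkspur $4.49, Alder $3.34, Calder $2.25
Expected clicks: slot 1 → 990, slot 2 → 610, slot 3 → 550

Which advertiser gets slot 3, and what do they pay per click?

Helix; $2.25 per click

Per-click bids in order: $4.49 (Larkspur) > $3.34 (Alder) > $3.08 (Helix) > $2.25 (Calder)
Slot 3 goes to the third-ranked bidder, Helix, who pays the next bid down: $2.25/click.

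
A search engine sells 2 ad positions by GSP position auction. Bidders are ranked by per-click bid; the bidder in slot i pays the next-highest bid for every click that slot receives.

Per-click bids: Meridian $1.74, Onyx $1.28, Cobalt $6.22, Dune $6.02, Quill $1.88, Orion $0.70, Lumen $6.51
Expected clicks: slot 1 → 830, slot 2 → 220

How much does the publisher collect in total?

Per-click bids in order: $6.51 (Lumen) > $6.22 (Cobalt) > $6.02 (Dune) > …
Slot 1: Lumen pays $6.22 × 830 = $5162.60
Slot 2: Cobalt pays $6.02 × 220 = $1324.40
Total = $6487.00

Total revenue: $6487.00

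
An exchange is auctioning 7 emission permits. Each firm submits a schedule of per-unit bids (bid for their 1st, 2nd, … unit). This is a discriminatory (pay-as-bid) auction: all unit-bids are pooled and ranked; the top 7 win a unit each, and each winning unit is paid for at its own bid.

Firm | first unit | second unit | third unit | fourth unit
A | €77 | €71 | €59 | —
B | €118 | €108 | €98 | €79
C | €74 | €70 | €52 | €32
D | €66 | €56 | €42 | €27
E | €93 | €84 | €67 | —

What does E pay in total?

E pays €177

All unit-bids, highest first — top 7: 118 (B-1), 108 (B-2), 98 (B-3), 93 (E-1), 84 (E-2), 79 (B-4), 77 (A-1)
Next rejected bid: €74 (not a price — pay-as-bid).
E's winning unit-bids: 93 + 84 = €177.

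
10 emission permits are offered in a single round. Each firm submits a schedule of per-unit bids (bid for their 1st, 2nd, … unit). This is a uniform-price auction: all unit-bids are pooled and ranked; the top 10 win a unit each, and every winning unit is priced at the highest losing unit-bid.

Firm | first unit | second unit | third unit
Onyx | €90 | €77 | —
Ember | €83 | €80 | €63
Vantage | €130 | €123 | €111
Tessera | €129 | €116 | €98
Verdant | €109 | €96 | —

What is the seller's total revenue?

Total revenue: €800

All unit-bids, highest first — top 10: 130 (Vantage-1), 129 (Tessera-1), 123 (Vantage-2), 116 (Tessera-2), 111 (Vantage-3), 109 (Verdant-1), 98 (Tessera-3), 96 (Verdant-2), 90 (Onyx-1), 83 (Ember-1)
Highest rejected unit-bid = €80.
Allocation: Ember 1, Onyx 1, Tessera 3, Vantage 3, Verdant 2. Every unit priced at €80.
Revenue = 10 × 80 = €800.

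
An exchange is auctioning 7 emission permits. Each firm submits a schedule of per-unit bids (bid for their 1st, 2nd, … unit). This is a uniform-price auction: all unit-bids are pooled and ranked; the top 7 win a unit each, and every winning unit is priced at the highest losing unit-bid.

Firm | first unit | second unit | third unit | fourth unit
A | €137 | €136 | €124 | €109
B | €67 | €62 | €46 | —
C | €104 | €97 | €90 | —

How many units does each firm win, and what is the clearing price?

A 4, C 3; clearing price €67

Pooled unit-bids ranked (top 7): 137 (A-1), 136 (A-2), 124 (A-3), 109 (A-4), 104 (C-1), 97 (C-2), 90 (C-3)
First bid not allocated: €67.
Allocation: A 4, C 3.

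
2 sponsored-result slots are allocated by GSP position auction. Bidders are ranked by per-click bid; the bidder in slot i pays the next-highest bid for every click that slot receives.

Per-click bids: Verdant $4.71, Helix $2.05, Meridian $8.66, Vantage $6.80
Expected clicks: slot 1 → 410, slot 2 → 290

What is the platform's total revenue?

Sorting advertisers: $8.66 (Meridian) > $6.80 (Vantage) > $4.71 (Verdant) > …
Slot 1: Meridian pays $6.80 × 410 = $2788.00
Slot 2: Vantage pays $4.71 × 290 = $1365.90
Total = $4153.90

Total revenue: $4153.90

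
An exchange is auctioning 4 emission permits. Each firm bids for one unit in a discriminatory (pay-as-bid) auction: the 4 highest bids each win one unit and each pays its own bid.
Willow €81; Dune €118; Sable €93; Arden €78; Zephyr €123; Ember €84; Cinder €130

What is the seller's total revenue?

Total revenue: €464

Sorting: 130 (Cinder), 123 (Zephyr), 118 (Dune), 93 (Sable), 84 (Ember), 81 (Willow), …
Top 4: Cinder, Zephyr, Dune, Sable.
Total revenue = 130 + 123 + 118 + 93 = €464.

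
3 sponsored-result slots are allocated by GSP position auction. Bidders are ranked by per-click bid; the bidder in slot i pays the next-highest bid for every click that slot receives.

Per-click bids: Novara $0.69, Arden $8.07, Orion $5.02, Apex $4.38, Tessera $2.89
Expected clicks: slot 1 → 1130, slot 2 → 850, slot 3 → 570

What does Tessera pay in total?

Tessera pays $0.00

Sorting advertisers: $8.07 (Arden) > $5.02 (Orion) > $4.38 (Apex) > $2.89 (Tessera) > …
Tessera ranks below slot 3 → no slot, pays nothing.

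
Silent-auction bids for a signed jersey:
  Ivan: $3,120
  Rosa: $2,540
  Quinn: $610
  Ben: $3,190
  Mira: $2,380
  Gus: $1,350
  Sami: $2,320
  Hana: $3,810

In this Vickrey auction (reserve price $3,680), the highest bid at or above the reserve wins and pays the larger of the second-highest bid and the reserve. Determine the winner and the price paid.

Hana pays $3,680

Sorting bids: 3,810 (Hana) > 3,190 (Ben) > 3,120 (Ivan) > 2,540 (Rosa) > 2,380 (Mira) > 2,320 (Sami) > …
Hana has the top bid at or above the reserve ($3,810).
Second-highest bid $3,190 is below the reserve $3,680, so the reserve binds → payment $3,680.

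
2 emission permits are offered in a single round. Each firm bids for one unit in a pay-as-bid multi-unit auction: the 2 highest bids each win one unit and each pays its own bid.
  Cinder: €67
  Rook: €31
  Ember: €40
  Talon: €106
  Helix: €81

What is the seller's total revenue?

Ordering the bids: 106 (Talon), 81 (Helix), 67 (Cinder), 40 (Ember), …
Top 2: Talon, Helix.
Total revenue = 106 + 81 = €187.

Total revenue: €187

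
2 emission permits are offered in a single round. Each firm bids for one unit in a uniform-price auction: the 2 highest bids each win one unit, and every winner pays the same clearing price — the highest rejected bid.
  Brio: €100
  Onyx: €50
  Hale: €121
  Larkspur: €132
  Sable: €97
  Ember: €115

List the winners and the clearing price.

Ordering the bids: 132 (Larkspur), 121 (Hale), 115 (Ember), 100 (Brio), …
Top 2: Larkspur, Hale.
Clearing price = highest rejected bid = €115.

Larkspur, Hale; each pays €115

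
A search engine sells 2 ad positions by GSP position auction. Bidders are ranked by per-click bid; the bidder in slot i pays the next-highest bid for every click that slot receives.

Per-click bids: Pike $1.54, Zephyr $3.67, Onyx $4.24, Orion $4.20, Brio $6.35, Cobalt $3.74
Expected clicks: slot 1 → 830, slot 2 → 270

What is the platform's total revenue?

Ranked by bid: $6.35 (Brio) > $4.24 (Onyx) > $4.20 (Orion) > …
Slot 1: Brio pays $4.24 × 830 = $3519.20
Slot 2: Onyx pays $4.20 × 270 = $1134.00
Total = $4653.20

Total revenue: $4653.20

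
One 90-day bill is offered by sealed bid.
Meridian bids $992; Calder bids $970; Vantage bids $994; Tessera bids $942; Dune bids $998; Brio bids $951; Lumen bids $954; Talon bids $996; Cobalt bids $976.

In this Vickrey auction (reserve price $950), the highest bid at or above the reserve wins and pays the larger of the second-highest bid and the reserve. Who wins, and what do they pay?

Dune pays $996

Bids in order: 998 (Dune) > 996 (Talon) > 994 (Vantage) > 992 (Meridian) > 976 (Cobalt) > 970 (Calder) > …
Highest eligible bid: Dune at $998.
Second-highest bid $996 exceeds the reserve $950 → payment $996.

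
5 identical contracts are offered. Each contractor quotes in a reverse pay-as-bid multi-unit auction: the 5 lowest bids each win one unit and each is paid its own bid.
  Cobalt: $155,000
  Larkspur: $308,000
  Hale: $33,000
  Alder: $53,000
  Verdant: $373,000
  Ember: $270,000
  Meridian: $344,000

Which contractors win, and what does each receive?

Hale $33,000, Alder $53,000, Cobalt $155,000, Ember $270,000, Larkspur $308,000

Sorting: 33,000 (Hale), 53,000 (Alder), 155,000 (Cobalt), 270,000 (Ember), 308,000 (Larkspur), 344,000 (Meridian), 373,000 (Verdant)
The 5 lowest are Hale, Alder, Cobalt, Ember, Larkspur.
Each winner is paid its own bid: Hale $33,000, Alder $53,000, Cobalt $155,000, Ember $270,000, Larkspur $308,000.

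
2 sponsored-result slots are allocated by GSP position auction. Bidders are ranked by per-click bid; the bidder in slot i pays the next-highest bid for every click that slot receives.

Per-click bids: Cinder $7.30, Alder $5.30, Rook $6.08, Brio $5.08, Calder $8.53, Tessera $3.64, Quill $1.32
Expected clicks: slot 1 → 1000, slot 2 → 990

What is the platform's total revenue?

Total revenue: $13319.20

Sorting advertisers: $8.53 (Calder) > $7.30 (Cinder) > $6.08 (Rook) > …
Slot 1: Calder pays $7.30 × 1000 = $7300.00
Slot 2: Cinder pays $6.08 × 990 = $6019.20
Total = $13319.20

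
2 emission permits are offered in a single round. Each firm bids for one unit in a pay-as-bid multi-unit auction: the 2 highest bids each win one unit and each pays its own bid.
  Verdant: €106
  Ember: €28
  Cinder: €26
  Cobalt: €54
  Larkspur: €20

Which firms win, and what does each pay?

Verdant €106, Cobalt €54

Sorting: 106 (Verdant), 54 (Cobalt), 28 (Ember), 26 (Cinder), …
Winners (2 units): Verdant, Cobalt.
Each winner pays its own bid: Verdant €106, Cobalt €54.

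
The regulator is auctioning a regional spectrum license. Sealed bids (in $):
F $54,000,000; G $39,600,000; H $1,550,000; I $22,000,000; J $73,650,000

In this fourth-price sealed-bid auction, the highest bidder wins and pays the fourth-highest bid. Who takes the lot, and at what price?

Sorting bids: 73,650,000 (J) > 54,000,000 (F) > 39,600,000 (G) > 22,000,000 (I) > 1,550,000 (H)
J wins; payment is bid #4 in the ranking = $22,000,000.

J pays $22,000,000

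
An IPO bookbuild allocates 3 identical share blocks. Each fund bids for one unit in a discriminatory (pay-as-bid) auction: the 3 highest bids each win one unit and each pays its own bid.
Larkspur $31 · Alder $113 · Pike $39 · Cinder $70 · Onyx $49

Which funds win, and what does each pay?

Alder $113, Cinder $70, Onyx $49

Bids ranked high→low: 113 (Alder), 70 (Cinder), 49 (Onyx), 39 (Pike), 31 (Larkspur)
Top 3: Alder, Cinder, Onyx.
Each winner pays its own bid: Alder $113, Cinder $70, Onyx $49.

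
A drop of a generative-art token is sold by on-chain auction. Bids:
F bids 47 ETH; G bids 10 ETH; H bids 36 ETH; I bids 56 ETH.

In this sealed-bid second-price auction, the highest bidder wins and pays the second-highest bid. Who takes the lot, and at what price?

I pays 47 ETH

Sorting bids: 56 (I) > 47 (F) > 36 (H) > 10 (G)
I wins with the highest bid; price is set by the runner-up at 47 ETH.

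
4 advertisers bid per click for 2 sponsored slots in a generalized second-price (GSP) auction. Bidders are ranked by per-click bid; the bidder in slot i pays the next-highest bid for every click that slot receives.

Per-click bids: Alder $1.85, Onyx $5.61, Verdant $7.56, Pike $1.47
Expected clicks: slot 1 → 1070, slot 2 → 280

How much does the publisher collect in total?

Total revenue: $6520.70

Sorting advertisers: $7.56 (Verdant) > $5.61 (Onyx) > $1.85 (Alder) > …
Slot 1: Verdant pays $5.61 × 1070 = $6002.70
Slot 2: Onyx pays $1.85 × 280 = $518.00
Total = $6520.70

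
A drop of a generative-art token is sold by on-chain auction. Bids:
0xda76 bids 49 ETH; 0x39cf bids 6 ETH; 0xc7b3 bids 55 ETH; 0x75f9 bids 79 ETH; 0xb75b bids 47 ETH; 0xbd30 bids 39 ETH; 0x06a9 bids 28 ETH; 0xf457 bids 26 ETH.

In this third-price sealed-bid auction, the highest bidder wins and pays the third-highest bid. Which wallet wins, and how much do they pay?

0x75f9 pays 49 ETH

Rule: the highest bidder wins and pays the third-highest bid.
Sorting bids: 79 (0x75f9) > 55 (0xc7b3) > 49 (0xda76) > 47 (0xb75b) > 39 (0xbd30) > 28 (0x06a9) > …
0x75f9 is highest; pays the third-highest bid, 49 ETH.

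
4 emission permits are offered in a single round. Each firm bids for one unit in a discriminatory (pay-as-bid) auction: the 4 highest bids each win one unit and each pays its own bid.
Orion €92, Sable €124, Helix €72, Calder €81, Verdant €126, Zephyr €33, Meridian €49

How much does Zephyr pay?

Zephyr pays €0

Ordering the bids: 126 (Verdant), 124 (Sable), 92 (Orion), 81 (Calder), 72 (Helix), 49 (Meridian), …
Top 4: Verdant, Sable, Orion, Calder.
Zephyr does not win → €0.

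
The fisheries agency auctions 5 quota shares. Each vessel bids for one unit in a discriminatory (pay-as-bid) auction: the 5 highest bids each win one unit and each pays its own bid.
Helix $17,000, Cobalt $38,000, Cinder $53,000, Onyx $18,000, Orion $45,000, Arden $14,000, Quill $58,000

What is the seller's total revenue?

Total revenue: $212,000

Ordering the bids: 58,000 (Quill), 53,000 (Cinder), 45,000 (Orion), 38,000 (Cobalt), 18,000 (Onyx), 17,000 (Helix), 14,000 (Arden)
The 5 highest are Quill, Cinder, Orion, Cobalt, Onyx.
Total revenue = 58,000 + 53,000 + 45,000 + 38,000 + 18,000 = $212,000.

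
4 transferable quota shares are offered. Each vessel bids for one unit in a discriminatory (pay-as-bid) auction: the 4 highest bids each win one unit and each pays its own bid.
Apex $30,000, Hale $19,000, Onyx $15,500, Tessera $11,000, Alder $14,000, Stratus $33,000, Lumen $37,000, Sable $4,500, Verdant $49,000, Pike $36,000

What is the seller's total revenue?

Total revenue: $155,000

Bids ranked high→low: 49,000 (Verdant), 37,000 (Lumen), 36,000 (Pike), 33,000 (Stratus), 30,000 (Apex), 19,000 (Hale), …
Top 4: Verdant, Lumen, Pike, Stratus.
Total revenue = 49,000 + 37,000 + 36,000 + 33,000 = $155,000.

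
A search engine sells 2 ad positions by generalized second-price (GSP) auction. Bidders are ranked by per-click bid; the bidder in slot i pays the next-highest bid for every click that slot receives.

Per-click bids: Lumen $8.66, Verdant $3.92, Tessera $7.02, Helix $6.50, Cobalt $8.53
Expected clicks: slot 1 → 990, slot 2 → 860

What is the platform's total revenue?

Ranked by bid: $8.66 (Lumen) > $8.53 (Cobalt) > $7.02 (Tessera) > …
Slot 1: Lumen pays $8.53 × 990 = $8444.70
Slot 2: Cobalt pays $7.02 × 860 = $6037.20
Total = $14481.90

Total revenue: $14481.90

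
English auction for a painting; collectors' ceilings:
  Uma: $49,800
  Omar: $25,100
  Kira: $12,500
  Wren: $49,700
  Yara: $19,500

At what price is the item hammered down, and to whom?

Limits in order: 49,800 (Uma) > 49,700 (Wren) > 25,100 (Omar) > 19,500 (Yara) > 12,500 (Kira)
Bidding ends when Wren exits at $49,700; Uma takes it.

Uma wins at $49,700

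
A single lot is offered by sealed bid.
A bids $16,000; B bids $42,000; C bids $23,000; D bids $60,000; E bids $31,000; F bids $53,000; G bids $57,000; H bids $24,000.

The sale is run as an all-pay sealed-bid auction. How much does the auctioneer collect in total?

Total revenue: $306,000

Rule: the highest bidder wins the item, but every bidder pays their own bid.
Sorting bids: 60,000 (D) > 57,000 (G) > 53,000 (F) > 42,000 (B) > 31,000 (E) > 24,000 (H) > …
D wins with the top bid; all bids are sunk regardless.
Every bidder forfeits their bid regardless of winning.
Revenue = 16,000 + 42,000 + 23,000 + 60,000 + 31,000 + 53,000 + 57,000 + 24,000 = $306,000.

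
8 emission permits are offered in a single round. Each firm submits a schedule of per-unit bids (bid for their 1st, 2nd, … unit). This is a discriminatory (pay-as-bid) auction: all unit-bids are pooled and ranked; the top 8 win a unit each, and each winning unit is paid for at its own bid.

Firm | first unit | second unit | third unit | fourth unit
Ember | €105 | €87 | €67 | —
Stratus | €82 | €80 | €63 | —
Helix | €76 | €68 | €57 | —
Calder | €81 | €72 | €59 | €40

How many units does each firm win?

All unit-bids, highest first — top 8: 105 (Ember-1), 87 (Ember-2), 82 (Stratus-1), 81 (Calder-1), 80 (Stratus-2), 76 (Helix-1), 72 (Calder-2), 68 (Helix-2)
Next rejected bid: €67 (not a price — pay-as-bid).
Allocation: Calder 2, Ember 2, Helix 2, Stratus 2.

Calder 2, Ember 2, Helix 2, Stratus 2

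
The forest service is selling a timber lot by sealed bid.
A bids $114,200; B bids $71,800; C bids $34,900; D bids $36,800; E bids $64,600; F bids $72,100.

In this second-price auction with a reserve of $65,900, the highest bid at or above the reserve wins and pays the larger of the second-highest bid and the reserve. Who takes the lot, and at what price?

Second-price auction with a reserve of $65,900: the highest bid at or above the reserve wins and pays the larger of the second-highest bid and the reserve.
Bids in order: 114,200 (A) > 72,100 (F) > 71,800 (B) > 64,600 (E) > 36,800 (D) > 34,900 (C)
A has the top bid at or above the reserve ($114,200).
max(second-highest $72,100, reserve $65,900) = $72,100; the reserve does not bind.

A pays $72,100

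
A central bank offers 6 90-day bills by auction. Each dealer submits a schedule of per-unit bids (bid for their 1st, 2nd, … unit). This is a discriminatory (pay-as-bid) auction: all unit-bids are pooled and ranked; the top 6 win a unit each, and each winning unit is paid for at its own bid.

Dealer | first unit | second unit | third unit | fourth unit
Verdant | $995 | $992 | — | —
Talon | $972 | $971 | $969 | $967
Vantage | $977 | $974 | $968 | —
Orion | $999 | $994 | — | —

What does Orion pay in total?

Pooled unit-bids ranked (top 6): 999 (Orion-1), 995 (Verdant-1), 994 (Orion-2), 992 (Verdant-2), 977 (Vantage-1), 974 (Vantage-2)
Next rejected bid: $972 (not a price — pay-as-bid).
Orion's winning unit-bids: 999 + 994 = $1,993.

Orion pays $1,993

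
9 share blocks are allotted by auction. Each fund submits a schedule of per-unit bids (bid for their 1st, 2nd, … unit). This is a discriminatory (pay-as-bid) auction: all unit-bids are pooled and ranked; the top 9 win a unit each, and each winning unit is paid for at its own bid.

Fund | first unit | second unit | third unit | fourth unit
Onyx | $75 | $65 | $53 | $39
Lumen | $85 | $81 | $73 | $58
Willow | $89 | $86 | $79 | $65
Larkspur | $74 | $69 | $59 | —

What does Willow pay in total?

All unit-bids, highest first — top 9: 89 (Willow-1), 86 (Willow-2), 85 (Lumen-1), 81 (Lumen-2), 79 (Willow-3), 75 (Onyx-1), 74 (Larkspur-1), 73 (Lumen-3), 69 (Larkspur-2)
Next rejected bid: $65 (not a price — pay-as-bid).
Willow's winning unit-bids: 89 + 86 + 79 = $254.

Willow pays $254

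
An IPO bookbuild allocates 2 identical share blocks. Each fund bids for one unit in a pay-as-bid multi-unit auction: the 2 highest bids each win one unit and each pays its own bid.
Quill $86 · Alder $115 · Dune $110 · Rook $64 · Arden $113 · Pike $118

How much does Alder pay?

Alder pays $115

Ordering the bids: 118 (Pike), 115 (Alder), 113 (Arden), 110 (Dune), …
Top 2: Pike, Alder.
Alder wins → own bid $115.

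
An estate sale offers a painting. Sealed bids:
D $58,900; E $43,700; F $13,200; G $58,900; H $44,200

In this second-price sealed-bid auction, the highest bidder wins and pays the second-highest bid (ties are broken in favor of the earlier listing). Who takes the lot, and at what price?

D pays $58,900

Rule: the highest bidder wins and pays the second-highest bid.
Sorting bids: 58,900 (D) > 58,900 (G) > 44,200 (H) > 43,700 (E) > 13,200 (F)
D and G tie at $58,900; tie-break gives it to D.
Second-price: D pays G's bid of $58,900.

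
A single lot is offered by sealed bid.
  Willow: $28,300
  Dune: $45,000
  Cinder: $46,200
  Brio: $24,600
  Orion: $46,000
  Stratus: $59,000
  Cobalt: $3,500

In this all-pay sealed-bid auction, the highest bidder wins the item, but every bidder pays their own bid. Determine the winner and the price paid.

Stratus pays $59,000

Bids ranked: 59,000 (Stratus) > 46,200 (Cinder) > 46,000 (Orion) > 45,000 (Dune) > 28,300 (Willow) > 24,600 (Brio) > …
Stratus wins with the top bid; all bids are sunk regardless.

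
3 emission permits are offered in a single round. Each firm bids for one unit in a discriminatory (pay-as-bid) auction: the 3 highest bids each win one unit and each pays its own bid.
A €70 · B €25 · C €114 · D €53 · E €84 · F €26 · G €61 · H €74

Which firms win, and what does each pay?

C €114, E €84, H €74

Ordering the bids: 114 (C), 84 (E), 74 (H), 70 (A), 61 (G), …
Winners (3 units): C, E, H.
Each winner pays its own bid: C €114, E €84, H €74.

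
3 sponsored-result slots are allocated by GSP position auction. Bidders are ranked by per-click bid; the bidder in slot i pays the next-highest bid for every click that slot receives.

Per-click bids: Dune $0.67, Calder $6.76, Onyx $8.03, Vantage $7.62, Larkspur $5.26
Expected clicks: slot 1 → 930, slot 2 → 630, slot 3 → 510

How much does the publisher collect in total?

Total revenue: $14028.00

Per-click bids in order: $8.03 (Onyx) > $7.62 (Vantage) > $6.76 (Calder) > $5.26 (Larkspur) > …
Slot 1: Onyx pays $7.62 × 930 = $7086.60
Slot 2: Vantage pays $6.76 × 630 = $4258.80
Slot 3: Calder pays $5.26 × 510 = $2682.60
Total = $14028.00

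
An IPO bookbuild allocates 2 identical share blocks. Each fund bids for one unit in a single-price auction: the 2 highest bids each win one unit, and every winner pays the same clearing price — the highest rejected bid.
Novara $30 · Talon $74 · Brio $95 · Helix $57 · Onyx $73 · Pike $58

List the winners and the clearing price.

Brio, Talon; each pays $73

Sorting: 95 (Brio), 74 (Talon), 73 (Onyx), 58 (Pike), …
Winners (2 units): Brio, Talon.
Clearing price = highest rejected bid = $73.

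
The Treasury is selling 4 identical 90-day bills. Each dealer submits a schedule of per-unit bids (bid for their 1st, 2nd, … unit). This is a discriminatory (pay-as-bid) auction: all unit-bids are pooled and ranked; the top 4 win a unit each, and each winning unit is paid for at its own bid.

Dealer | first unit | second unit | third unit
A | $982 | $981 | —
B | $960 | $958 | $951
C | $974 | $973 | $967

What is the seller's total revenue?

All unit-bids, highest first — top 4: 982 (A-1), 981 (A-2), 974 (C-1), 973 (C-2)
Next rejected bid: $967 (not a price — pay-as-bid).
Each winning unit pays its own bid.
Revenue = 982 + 981 + 974 + 973 = $3,910.

Total revenue: $3,910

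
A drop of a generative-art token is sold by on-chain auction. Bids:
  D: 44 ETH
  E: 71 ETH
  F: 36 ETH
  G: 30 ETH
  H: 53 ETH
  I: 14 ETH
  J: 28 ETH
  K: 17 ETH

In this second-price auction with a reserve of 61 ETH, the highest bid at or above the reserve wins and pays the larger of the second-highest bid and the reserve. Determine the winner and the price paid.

Bids in order: 71 (E) > 53 (H) > 44 (D) > 36 (F) > 30 (G) > 28 (J) > …
E has the top bid at or above the reserve (71 ETH).
Second-highest bid 53 ETH is below the reserve 61 ETH, so the reserve binds → payment 61 ETH.

E pays 61 ETH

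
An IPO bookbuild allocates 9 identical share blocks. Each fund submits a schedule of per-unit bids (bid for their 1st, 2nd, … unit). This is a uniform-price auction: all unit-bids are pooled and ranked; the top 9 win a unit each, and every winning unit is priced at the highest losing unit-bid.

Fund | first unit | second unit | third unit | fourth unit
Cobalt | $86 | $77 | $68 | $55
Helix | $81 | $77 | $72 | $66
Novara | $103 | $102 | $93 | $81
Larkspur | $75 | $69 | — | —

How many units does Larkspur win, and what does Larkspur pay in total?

Larkspur: 1 unit, pays $72

Pooled unit-bids ranked (top 9): 103 (Novara-1), 102 (Novara-2), 93 (Novara-3), 86 (Cobalt-1), 81 (Helix-1), 81 (Novara-4), 77 (Cobalt-2), 77 (Helix-2), 75 (Larkspur-1)
Highest rejected unit-bid = $72.
Larkspur wins 1 unit(s) at $72 each.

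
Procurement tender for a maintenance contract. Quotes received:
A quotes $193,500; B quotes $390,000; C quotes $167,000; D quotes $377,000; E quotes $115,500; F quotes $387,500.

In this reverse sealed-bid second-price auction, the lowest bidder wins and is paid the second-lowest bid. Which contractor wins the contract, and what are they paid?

E is paid $167,000

Bids in order: 115,500 (E) < 167,000 (C) < 193,500 (A) < 377,000 (D) < 387,500 (F) < 390,000 (B)
Second-price: E is paid C's bid of $167,000.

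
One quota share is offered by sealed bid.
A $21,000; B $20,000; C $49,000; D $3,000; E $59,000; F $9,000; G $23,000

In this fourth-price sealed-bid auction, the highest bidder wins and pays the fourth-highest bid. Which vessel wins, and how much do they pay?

Fourth-price sealed-bid auction: the highest bidder wins and pays the fourth-highest bid.
Sorting bids: 59,000 (E) > 49,000 (C) > 23,000 (G) > 21,000 (A) > 20,000 (B) > 9,000 (F) > …
E wins; payment is bid #4 in the ranking = $21,000.

E pays $21,000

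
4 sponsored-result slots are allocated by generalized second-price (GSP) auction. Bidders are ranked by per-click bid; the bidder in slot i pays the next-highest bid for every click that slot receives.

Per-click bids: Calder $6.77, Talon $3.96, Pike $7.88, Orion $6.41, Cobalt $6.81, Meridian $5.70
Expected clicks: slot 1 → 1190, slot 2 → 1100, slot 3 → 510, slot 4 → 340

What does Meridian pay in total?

Per-click bids in order: $7.88 (Pike) > $6.81 (Cobalt) > $6.77 (Calder) > $6.41 (Orion) > $5.70 (Meridian) > …
Meridian ranks below slot 4 → no slot, pays nothing.

Meridian pays $0.00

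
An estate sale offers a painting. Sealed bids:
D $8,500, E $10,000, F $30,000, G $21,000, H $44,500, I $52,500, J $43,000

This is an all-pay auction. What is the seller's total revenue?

Bids in order: 52,500 (I) > 44,500 (H) > 43,000 (J) > 30,000 (F) > 21,000 (G) > 10,000 (E) > …
Every bidder forfeits their bid regardless of winning.
Revenue = 8,500 + 10,000 + 30,000 + 21,000 + 44,500 + 52,500 + 43,000 = $209,500.

Total revenue: $209,500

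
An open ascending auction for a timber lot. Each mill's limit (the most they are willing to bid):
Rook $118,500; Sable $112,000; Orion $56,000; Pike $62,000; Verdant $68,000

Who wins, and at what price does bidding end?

Limits ranked: 118,500 (Rook) > 112,000 (Sable) > 68,000 (Verdant) > 62,000 (Pike) > 56,000 (Orion)
Sable is the last rival to drop out, at $112,000; Rook remains and wins at that price.

Rook wins at $112,000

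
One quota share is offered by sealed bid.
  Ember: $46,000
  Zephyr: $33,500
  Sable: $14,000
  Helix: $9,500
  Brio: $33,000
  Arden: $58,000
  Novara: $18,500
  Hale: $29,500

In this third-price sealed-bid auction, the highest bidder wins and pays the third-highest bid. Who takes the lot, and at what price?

Third-price sealed-bid auction: the highest bidder wins and pays the third-highest bid.
Bids ranked: 58,000 (Arden) > 46,000 (Ember) > 33,500 (Zephyr) > 33,000 (Brio) > 29,500 (Hale) > 18,500 (Novara) > …
Arden wins; payment is bid #3 in the ranking = $33,500.

Arden pays $33,500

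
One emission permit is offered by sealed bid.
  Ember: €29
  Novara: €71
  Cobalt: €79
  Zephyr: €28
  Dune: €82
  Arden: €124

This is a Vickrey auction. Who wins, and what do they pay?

Arden pays €82

Vickrey auction: the highest bidder wins and pays the second-highest bid.
Bids ranked: 124 (Arden) > 82 (Dune) > 79 (Cobalt) > 71 (Novara) > 29 (Ember) > 28 (Zephyr)
Arden is highest; pays the second-highest bid, €82.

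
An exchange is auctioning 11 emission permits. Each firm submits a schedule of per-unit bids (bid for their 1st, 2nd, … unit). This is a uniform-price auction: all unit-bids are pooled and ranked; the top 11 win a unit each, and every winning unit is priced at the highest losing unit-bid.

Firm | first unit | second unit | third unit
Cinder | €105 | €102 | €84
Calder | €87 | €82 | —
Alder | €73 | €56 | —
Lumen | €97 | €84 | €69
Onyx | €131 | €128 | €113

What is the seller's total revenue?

All unit-bids, highest first — top 11: 131 (Onyx-1), 128 (Onyx-2), 113 (Onyx-3), 105 (Cinder-1), 102 (Cinder-2), 97 (Lumen-1), 87 (Calder-1), 84 (Cinder-3), 84 (Lumen-2), 82 (Calder-2), 73 (Alder-1)
Highest rejected unit-bid = €69.
Allocation: Alder 1, Calder 2, Cinder 3, Lumen 2, Onyx 3. Every unit priced at €69.
Revenue = 11 × 69 = €759.

Total revenue: €759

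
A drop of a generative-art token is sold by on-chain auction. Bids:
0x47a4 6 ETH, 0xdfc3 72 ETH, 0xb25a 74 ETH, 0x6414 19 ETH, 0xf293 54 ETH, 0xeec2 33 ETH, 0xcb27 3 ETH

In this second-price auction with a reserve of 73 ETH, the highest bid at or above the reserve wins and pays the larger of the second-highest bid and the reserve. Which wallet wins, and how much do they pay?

0xb25a pays 73 ETH

Bids in order: 74 (0xb25a) > 72 (0xdfc3) > 54 (0xf293) > 33 (0xeec2) > 19 (0x6414) > 6 (0x47a4) > …
Highest eligible bid: 0xb25a at 74 ETH.
Second-highest bid 72 ETH is below the reserve 73 ETH, so the reserve binds → payment 73 ETH.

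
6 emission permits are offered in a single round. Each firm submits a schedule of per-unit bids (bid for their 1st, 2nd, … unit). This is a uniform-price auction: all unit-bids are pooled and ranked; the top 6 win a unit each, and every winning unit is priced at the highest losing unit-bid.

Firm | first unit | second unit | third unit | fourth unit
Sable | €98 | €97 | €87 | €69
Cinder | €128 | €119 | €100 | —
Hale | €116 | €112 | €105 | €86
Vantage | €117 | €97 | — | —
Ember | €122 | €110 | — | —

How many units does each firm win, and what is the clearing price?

Merging the schedules and taking the best 6: 128 (Cinder-1), 122 (Ember-1), 119 (Cinder-2), 117 (Vantage-1), 116 (Hale-1), 112 (Hale-2)
Highest rejected unit-bid = €110.
Allocation: Cinder 2, Ember 1, Hale 2, Vantage 1.

Cinder 2, Ember 1, Hale 2, Vantage 1; clearing price €110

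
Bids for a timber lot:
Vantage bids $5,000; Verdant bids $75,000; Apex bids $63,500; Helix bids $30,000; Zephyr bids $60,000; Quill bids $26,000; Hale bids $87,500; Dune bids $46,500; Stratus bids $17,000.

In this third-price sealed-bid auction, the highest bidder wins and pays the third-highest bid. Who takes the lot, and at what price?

Hale pays $63,500

Third-price sealed-bid auction: the highest bidder wins and pays the third-highest bid.
Sorting bids: 87,500 (Hale) > 75,000 (Verdant) > 63,500 (Apex) > 60,000 (Zephyr) > 46,500 (Dune) > 30,000 (Helix) > …
Hale is highest; pays the third-highest bid, $63,500.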